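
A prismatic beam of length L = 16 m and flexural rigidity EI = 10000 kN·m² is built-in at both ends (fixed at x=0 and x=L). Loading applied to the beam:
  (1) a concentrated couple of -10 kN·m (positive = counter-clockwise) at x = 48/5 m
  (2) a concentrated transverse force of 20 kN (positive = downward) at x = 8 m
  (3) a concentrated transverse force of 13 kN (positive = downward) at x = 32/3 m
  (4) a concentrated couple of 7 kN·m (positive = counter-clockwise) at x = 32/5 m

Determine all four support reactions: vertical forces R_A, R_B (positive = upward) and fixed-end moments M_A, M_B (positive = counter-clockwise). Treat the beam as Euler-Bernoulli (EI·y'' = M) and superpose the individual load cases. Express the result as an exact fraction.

R_A = 35371/2700 kN, M_A = 35807/675 kN·m, R_B = 53729/2700 kN, M_B = -47098/675 kN·m

Load 1 — applied couple M₀=-10 kN·m at a=48/5 m (b=L-a=32/5):
  R_A = 6M₀ab/L³ = 6·(-10)·(48/5)·(32/5)/16³ = -9/10 kN
  M_A = M₀b(2a-b)/L² = (-10)·(32/5)·(2·(48/5)-(32/5))/16² = -16/5 kN·m
  R_B = -6M₀ab/L³ = -6·(-10)·(48/5)·(32/5)/16³ = 9/10 kN
  M_B = M₀a(2b-a)/L² = (-10)·(48/5)·(2·(32/5)-(48/5))/16² = -6/5 kN·m
Load 2 — point force P=20 kN at a=8 m (b=L-a=8):
  R_A = Pb²(3a+b)/L³ = 20·8²·(3·8+8)/16³ = 10 kN
  M_A = Pab²/L² = 20·8·8²/16² = 40 kN·m
  R_B = Pa²(a+3b)/L³ = 20·8²·(8+3·8)/16³ = 10 kN
  M_B = -Pa²b/L² = -20·8²·8/16² = -40 kN·m
Load 3 — point force P=13 kN at a=32/3 m (b=L-a=16/3):
  R_A = Pb²(3a+b)/L³ = 13·(16/3)²·(3·(32/3)+(16/3))/16³ = 91/27 kN
  M_A = Pab²/L² = 13·(32/3)·(16/3)²/16² = 416/27 kN·m
  R_B = Pa²(a+3b)/L³ = 13·(32/3)²·((32/3)+3·(16/3))/16³ = 260/27 kN
  M_B = -Pa²b/L² = -13·(32/3)²·(16/3)/16² = -832/27 kN·m
Load 4 — applied couple M₀=7 kN·m at a=32/5 m (b=L-a=48/5):
  R_A = 6M₀ab/L³ = 6·7·(32/5)·(48/5)/16³ = 63/100 kN
  M_A = M₀b(2a-b)/L² = 7·(48/5)·(2·(32/5)-(48/5))/16² = 21/25 kN·m
  R_B = -6M₀ab/L³ = -6·7·(32/5)·(48/5)/16³ = -63/100 kN
  M_B = M₀a(2b-a)/L² = 7·(32/5)·(2·(48/5)-(32/5))/16² = 56/25 kN·m
Superposition: R_A = 35371/2700 kN, M_A = 35807/675 kN·m, R_B = 53729/2700 kN, M_B = -47098/675 kN·m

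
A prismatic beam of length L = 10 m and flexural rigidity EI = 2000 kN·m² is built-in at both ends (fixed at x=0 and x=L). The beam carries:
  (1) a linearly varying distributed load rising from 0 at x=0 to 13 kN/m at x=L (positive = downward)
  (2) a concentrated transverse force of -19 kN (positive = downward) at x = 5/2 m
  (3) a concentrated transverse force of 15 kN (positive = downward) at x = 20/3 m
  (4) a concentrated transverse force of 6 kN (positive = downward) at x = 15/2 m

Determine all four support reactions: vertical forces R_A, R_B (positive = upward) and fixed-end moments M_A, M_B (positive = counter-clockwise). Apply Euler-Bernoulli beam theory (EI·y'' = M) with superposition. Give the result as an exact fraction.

Load 1 — triangular load w₀=13 kN/m (0→w₀ over full span):
  R_A = 3w₀L/20 = 3·13·10/20 = 39/2 kN
  M_A = w₀L²/30 = 13·10²/30 = 130/3 kN·m
  R_B = 7w₀L/20 = 7·13·10/20 = 91/2 kN
  M_B = -w₀L²/20 = -13·10²/20 = -65 kN·m
Load 2 — point force P=-19 kN at a=5/2 m (b=L-a=15/2):
  R_A = Pb²(3a+b)/L³ = (-19)·(15/2)²·(3·(5/2)+(15/2))/10³ = -513/32 kN
  M_A = Pab²/L² = (-19)·(5/2)·(15/2)²/10² = -855/32 kN·m
  R_B = Pa²(a+3b)/L³ = (-19)·(5/2)²·((5/2)+3·(15/2))/10³ = -95/32 kN
  M_B = -Pa²b/L² = -(-19)·(5/2)²·(15/2)/10² = 285/32 kN·m
Load 3 — point force P=15 kN at a=20/3 m (b=L-a=10/3):
  R_A = Pb²(3a+b)/L³ = 15·(10/3)²·(3·(20/3)+(10/3))/10³ = 35/9 kN
  M_A = Pab²/L² = 15·(20/3)·(10/3)²/10² = 100/9 kN·m
  R_B = Pa²(a+3b)/L³ = 15·(20/3)²·((20/3)+3·(10/3))/10³ = 100/9 kN
  M_B = -Pa²b/L² = -15·(20/3)²·(10/3)/10² = -200/9 kN·m
Load 4 — point force P=6 kN at a=15/2 m (b=L-a=5/2):
  R_A = Pb²(3a+b)/L³ = 6·(5/2)²·(3·(15/2)+(5/2))/10³ = 15/16 kN
  M_A = Pab²/L² = 6·(15/2)·(5/2)²/10² = 45/16 kN·m
  R_B = Pa²(a+3b)/L³ = 6·(15/2)²·((15/2)+3·(5/2))/10³ = 81/16 kN
  M_B = -Pa²b/L² = -6·(15/2)²·(5/2)/10² = -135/16 kN·m
Superposition: R_A = 2389/288 kN, M_A = 8795/288 kN·m, R_B = 16907/288 kN, M_B = -24985/288 kN·m

R_A = 2389/288 kN, M_A = 8795/288 kN·m, R_B = 16907/288 kN, M_B = -24985/288 kN·m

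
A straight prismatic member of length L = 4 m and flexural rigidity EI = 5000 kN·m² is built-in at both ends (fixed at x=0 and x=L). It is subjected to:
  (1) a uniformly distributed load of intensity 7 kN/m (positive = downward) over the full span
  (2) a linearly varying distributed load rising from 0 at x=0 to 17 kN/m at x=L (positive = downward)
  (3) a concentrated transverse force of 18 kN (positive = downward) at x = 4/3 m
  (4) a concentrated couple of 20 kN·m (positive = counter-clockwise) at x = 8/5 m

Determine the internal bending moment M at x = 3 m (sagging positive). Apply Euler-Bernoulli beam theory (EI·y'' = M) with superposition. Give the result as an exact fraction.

Load 1 — uniform load w=7 kN/m over full span:
  M_1 = wLx/2 - wL²/12 - wx²/2 = 7·4·3/2 - 7·4²/12 - 7·3²/2 = 7/6 kN·m
Load 2 — triangular load w₀=17 kN/m (0→w₀ over full span):
  M_2 = 3w₀Lx/20 - w₀L²/30 - w₀x³/(6L) = 3·17·4·3/20 - 17·4²/30 - 17·3³/(6·4) = 289/120 kN·m
Load 3 — point force P=18 kN at a=4/3 m (b=L-a=8/3):
  M_3 = Pa²(a+3b)(L-x)/L³ - Pa²b/L²  [x>a] = 18·(4/3)²·((4/3)+3·(8/3))·(4-3)/4³ - 18·(4/3)²·(8/3)/4² = -2/3 kN·m
Load 4 — applied couple M₀=20 kN·m at a=8/5 m (b=L-a=12/5):
  M_4 = R_Ax - M_A - M₀  [x>a] with R_A=36/5, M_A=12/5 = (36/5)·3 - (12/5) - 20 = -4/5 kN·m
Superposition: M = Σ M_i = 253/120 kN·m ≈ 2.108333 kN·m

M(3) = 253/120 kN·m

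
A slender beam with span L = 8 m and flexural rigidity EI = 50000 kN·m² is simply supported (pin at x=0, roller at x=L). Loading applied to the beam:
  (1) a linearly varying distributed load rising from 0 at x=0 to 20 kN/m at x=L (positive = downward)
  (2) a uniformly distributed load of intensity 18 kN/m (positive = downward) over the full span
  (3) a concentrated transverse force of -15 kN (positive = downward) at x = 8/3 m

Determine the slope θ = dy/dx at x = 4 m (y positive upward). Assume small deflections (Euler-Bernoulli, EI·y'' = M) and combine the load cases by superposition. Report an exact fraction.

Load 1 — triangular load w₀=20 kN/m (0→w₀ over full span):
  θ_1 = -w₀(7L⁴-30L²x²+15x⁴)/(360LEI) = -20·(7·8⁴-30·8²·4²+15·4⁴)/(360·8·50000) = -7/28125 rad
Load 2 — uniform load w=18 kN/m over full span:
  θ_2 = -w(L³-6Lx²+4x³)/(24EI) = -18·(8³-6·8·4²+4·4³)/(24·50000) = 0 rad
Load 3 — point force P=-15 kN at a=8/3 m (b=L-a=16/3):
  θ_3 = -Pa(2L²-6Lx+3x²+a²)/(6LEI)  [x>a] = -(-15)·(8/3)·(2·8²-6·8·4+3·4²+(8/3)²)/(6·8·50000) = -1/6750 rad
Superposition: θ = Σ θ_i = -67/168750 rad ≈ -0.000397 rad

θ(4) = -67/168750 rad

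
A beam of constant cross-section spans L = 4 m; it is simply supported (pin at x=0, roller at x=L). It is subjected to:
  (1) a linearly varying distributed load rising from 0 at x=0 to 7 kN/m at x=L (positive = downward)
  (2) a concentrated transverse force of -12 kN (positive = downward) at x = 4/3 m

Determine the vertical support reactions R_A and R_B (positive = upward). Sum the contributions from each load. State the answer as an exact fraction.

R_A = -10/3 kN, R_B = 16/3 kN

Load 1 — triangular load w₀=7 kN/m (0→w₀ over full span):
  R_A = w₀L/6 = 7·4/6 = 14/3 kN
  R_B = w₀L/3 = 7·4/3 = 28/3 kN
Load 2 — point force P=-12 kN at a=4/3 m (b=L-a=8/3):
  R_A = Pb/L = (-12)·(8/3)/4 = -8 kN
  R_B = Pa/L = (-12)·(4/3)/4 = -4 kN
Superposition: R_A = -10/3 kN, R_B = 16/3 kN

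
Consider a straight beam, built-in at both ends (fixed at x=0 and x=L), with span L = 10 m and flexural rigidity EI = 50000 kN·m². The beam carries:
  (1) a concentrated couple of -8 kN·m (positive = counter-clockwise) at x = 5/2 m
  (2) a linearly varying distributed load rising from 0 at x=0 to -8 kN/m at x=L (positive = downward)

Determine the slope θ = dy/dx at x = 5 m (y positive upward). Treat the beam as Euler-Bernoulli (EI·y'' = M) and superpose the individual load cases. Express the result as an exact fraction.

θ(5) = 13/120000 rad

Load 1 — applied couple M₀=-8 kN·m at a=5/2 m (b=L-a=15/2):
  θ_1 = (R_Ax²/2 - M_Ax - M₀(x-a))/EI  [x>a] with R_A=-9/10, M_A=3/2 = ((-9/10)·5²/2 - (3/2)·5 - (-8)·(5-(5/2)))/50000 = 1/40000 rad
Load 2 — triangular load w₀=-8 kN/m (0→w₀ over full span):
  θ_2 = -w₀(2x(L-x)(L-2x)(x+2L)+x²(L-x)²)/(120LEI) = -(-8)·(2·5·(10-5)·(10-2·5)·(5+2·10)+5²·(10-5)²)/(120·10·50000) = 1/12000 rad
Superposition: θ = Σ θ_i = 13/120000 rad ≈ 0.000108 rad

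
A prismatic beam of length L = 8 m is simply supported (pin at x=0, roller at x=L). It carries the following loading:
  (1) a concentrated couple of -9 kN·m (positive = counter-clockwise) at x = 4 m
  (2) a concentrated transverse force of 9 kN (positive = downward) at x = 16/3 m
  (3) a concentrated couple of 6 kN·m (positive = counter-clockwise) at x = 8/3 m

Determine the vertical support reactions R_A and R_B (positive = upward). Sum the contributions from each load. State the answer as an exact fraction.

Load 1 — applied couple M₀=-9 kN·m at a=4 m (b=L-a=4):
  R_A = M₀/L = (-9)/8 = -9/8 kN
  R_B = -M₀/L = -(-9)/8 = 9/8 kN
Load 2 — point force P=9 kN at a=16/3 m (b=L-a=8/3):
  R_A = Pb/L = 9·(8/3)/8 = 3 kN
  R_B = Pa/L = 9·(16/3)/8 = 6 kN
Load 3 — applied couple M₀=6 kN·m at a=8/3 m (b=L-a=16/3):
  R_A = M₀/L = 6/8 = 3/4 kN
  R_B = -M₀/L = -6/8 = -3/4 kN
Superposition: R_A = 21/8 kN, R_B = 51/8 kN

R_A = 21/8 kN, R_B = 51/8 kN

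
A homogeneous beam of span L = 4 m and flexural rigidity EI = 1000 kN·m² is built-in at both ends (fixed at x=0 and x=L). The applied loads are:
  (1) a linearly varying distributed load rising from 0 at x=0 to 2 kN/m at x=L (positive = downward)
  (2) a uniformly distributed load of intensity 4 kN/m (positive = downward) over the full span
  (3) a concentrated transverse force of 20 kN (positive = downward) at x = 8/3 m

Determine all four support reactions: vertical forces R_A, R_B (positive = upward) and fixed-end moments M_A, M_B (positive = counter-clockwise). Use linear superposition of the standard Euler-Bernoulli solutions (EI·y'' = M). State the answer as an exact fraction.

Load 1 — triangular load w₀=2 kN/m (0→w₀ over full span):
  R_A = 3w₀L/20 = 3·2·4/20 = 6/5 kN
  M_A = w₀L²/30 = 2·4²/30 = 16/15 kN·m
  R_B = 7w₀L/20 = 7·2·4/20 = 14/5 kN
  M_B = -w₀L²/20 = -2·4²/20 = -8/5 kN·m
Load 2 — uniform load w=4 kN/m over full span:
  R_A = wL/2 = 4·4/2 = 8 kN
  M_A = wL²/12 = 4·4²/12 = 16/3 kN·m
  R_B = wL/2 = 4·4/2 = 8 kN
  M_B = -wL²/12 = -4·4²/12 = -16/3 kN·m
Load 3 — point force P=20 kN at a=8/3 m (b=L-a=4/3):
  R_A = Pb²(3a+b)/L³ = 20·(4/3)²·(3·(8/3)+(4/3))/4³ = 140/27 kN
  M_A = Pab²/L² = 20·(8/3)·(4/3)²/4² = 160/27 kN·m
  R_B = Pa²(a+3b)/L³ = 20·(8/3)²·((8/3)+3·(4/3))/4³ = 400/27 kN
  M_B = -Pa²b/L² = -20·(8/3)²·(4/3)/4² = -320/27 kN·m
Superposition: R_A = 1942/135 kN, M_A = 1664/135 kN·m, R_B = 3458/135 kN, M_B = -2536/135 kN·m

R_A = 1942/135 kN, M_A = 1664/135 kN·m, R_B = 3458/135 kN, M_B = -2536/135 kN·m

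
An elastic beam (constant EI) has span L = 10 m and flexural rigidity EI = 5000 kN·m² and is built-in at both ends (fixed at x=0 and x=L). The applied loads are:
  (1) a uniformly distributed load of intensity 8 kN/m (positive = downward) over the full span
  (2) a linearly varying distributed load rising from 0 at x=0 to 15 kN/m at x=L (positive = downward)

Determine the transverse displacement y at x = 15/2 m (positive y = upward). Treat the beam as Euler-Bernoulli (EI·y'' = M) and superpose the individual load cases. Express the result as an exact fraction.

Load 1 — uniform load w=8 kN/m over full span:
  y_1 = -wx²(L-x)²/(24EI) = -8·(15/2)²·(10-(15/2))²/(24·5000) = -3/128 m
Load 2 — triangular load w₀=15 kN/m (0→w₀ over full span):
  y_2 = -w₀x²(L-x)²(x+2L)/(120LEI) = -15·(15/2)²·(10-(15/2))²·((15/2)+2·10)/(120·10·5000) = -99/4096 m
Superposition: y = Σ y_i = -195/4096 m ≈ -0.047607 m

y(15/2) = -195/4096 m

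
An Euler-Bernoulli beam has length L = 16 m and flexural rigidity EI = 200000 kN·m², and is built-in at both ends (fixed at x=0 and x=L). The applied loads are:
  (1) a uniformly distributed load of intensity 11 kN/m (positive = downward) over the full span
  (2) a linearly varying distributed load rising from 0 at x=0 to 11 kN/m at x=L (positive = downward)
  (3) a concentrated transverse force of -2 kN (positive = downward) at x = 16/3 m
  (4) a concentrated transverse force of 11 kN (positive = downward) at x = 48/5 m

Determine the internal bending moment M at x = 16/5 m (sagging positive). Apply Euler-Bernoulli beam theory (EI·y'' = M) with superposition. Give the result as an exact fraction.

M(16/5) = -16896/625 kN·m

Load 1 — uniform load w=11 kN/m over full span:
  M_1 = wLx/2 - wL²/12 - wx²/2 = 11·16·(16/5)/2 - 11·16²/12 - 11·(16/5)²/2 = -704/75 kN·m
Load 2 — triangular load w₀=11 kN/m (0→w₀ over full span):
  M_2 = 3w₀Lx/20 - w₀L²/30 - w₀x³/(6L) = 3·11·16·(16/5)/20 - 11·16²/30 - 11·(16/5)³/(6·16) = -4928/375 kN·m
Load 3 — point force P=-2 kN at a=16/3 m (b=L-a=32/3):
  M_3 = Pb²(3a+b)x/L³ - Pab²/L²  [x≤a] = (-2)·(32/3)²·(3·(16/3)+(32/3))·(16/5)/16³ - (-2)·(16/3)·(32/3)²/16² = 0 kN·m
Load 4 — point force P=11 kN at a=48/5 m (b=L-a=32/5):
  M_4 = Pb²(3a+b)x/L³ - Pab²/L²  [x≤a] = 11·(32/5)²·(3·(48/5)+(32/5))·(16/5)/16³ - 11·(48/5)·(32/5)²/16² = -2816/625 kN·m
Superposition: M = Σ M_i = -16896/625 kN·m ≈ -27.033600 kN·m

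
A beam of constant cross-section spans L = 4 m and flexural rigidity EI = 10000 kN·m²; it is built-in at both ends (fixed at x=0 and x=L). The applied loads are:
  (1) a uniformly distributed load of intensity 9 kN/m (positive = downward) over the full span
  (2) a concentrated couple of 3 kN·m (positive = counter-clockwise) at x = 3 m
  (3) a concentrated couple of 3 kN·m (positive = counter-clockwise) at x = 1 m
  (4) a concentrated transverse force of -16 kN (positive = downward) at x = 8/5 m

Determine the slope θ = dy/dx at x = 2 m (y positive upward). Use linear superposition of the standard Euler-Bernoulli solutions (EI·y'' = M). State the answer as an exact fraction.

Load 1 — uniform load w=9 kN/m over full span:
  θ_1 = -wx(L-x)(L-2x)/(12EI) = -9·2·(4-2)·(4-2·2)/(12·10000) = 0 rad
Load 2 — applied couple M₀=3 kN·m at a=3 m (b=L-a=1):
  θ_2 = (R_Ax²/2 - M_Ax)/EI  [x≤a] with R_A=27/32, M_A=15/16 = ((27/32)·2²/2 - (15/16)·2)/10000 = -3/160000 rad
Load 3 — applied couple M₀=3 kN·m at a=1 m (b=L-a=3):
  θ_3 = (R_Ax²/2 - M_Ax - M₀(x-a))/EI  [x>a] with R_A=27/32, M_A=-9/16 = ((27/32)·2²/2 - (-9/16)·2 - 3·(2-1))/10000 = -3/160000 rad
Load 4 — point force P=-16 kN at a=8/5 m (b=L-a=12/5):
  θ_4 = Pa²(L-x)(2bL-(3b+a)(L-x))/(2L³EI)  [x>a] = (-16)·(8/5)²·(4-2)·(2·(12/5)·4-(3·(12/5)+(8/5))·(4-2))/(2·4³·10000) = -8/78125 rad
Superposition: θ = Σ θ_i = -1399/10000000 rad ≈ -0.000140 rad

θ(2) = -1399/10000000 rad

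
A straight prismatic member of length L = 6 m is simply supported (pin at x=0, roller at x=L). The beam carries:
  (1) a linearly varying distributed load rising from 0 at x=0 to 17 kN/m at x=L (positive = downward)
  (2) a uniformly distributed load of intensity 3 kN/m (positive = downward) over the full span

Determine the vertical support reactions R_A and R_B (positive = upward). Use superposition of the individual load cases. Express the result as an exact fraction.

Load 1 — triangular load w₀=17 kN/m (0→w₀ over full span):
  R_A = w₀L/6 = 17·6/6 = 17 kN
  R_B = w₀L/3 = 17·6/3 = 34 kN
Load 2 — uniform load w=3 kN/m over full span:
  R_A = wL/2 = 3·6/2 = 9 kN
  R_B = wL/2 = 3·6/2 = 9 kN
Superposition: R_A = 26 kN, R_B = 43 kN

R_A = 26 kN, R_B = 43 kN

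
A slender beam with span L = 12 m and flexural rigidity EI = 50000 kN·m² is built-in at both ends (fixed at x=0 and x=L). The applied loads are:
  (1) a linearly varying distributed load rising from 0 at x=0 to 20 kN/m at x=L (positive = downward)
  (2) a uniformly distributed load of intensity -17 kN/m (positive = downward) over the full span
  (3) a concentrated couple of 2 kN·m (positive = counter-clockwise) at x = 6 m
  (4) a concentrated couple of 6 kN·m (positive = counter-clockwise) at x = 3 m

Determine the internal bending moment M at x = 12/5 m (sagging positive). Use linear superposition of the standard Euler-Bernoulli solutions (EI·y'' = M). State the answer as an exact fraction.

M(12/5) = -541/200 kN·m

Load 1 — triangular load w₀=20 kN/m (0→w₀ over full span):
  M_1 = 3w₀Lx/20 - w₀L²/30 - w₀x³/(6L) = 3·20·12·(12/5)/20 - 20·12²/30 - 20·(12/5)³/(6·12) = -336/25 kN·m
Load 2 — uniform load w=-17 kN/m over full span:
  M_2 = wLx/2 - wL²/12 - wx²/2 = (-17)·12·(12/5)/2 - (-17)·12²/12 - (-17)·(12/5)²/2 = 204/25 kN·m
Load 3 — applied couple M₀=2 kN·m at a=6 m (b=L-a=6):
  M_3 = R_Ax - M_A  [x≤a] with R_A=1/4, M_A=1/2 = (1/4)·(12/5) - (1/2) = 1/10 kN·m
Load 4 — applied couple M₀=6 kN·m at a=3 m (b=L-a=9):
  M_4 = R_Ax - M_A  [x≤a] with R_A=9/16, M_A=-9/8 = (9/16)·(12/5) - (-9/8) = 99/40 kN·m
Superposition: M = Σ M_i = -541/200 kN·m ≈ -2.705000 kN·m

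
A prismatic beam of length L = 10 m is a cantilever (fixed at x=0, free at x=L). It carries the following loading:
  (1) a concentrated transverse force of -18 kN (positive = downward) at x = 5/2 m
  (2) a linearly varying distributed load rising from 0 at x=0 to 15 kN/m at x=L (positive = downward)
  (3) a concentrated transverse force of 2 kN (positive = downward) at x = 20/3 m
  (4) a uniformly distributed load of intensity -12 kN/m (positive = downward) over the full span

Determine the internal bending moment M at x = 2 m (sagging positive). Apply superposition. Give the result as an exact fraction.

M(2) = 95/3 kN·m

Load 1 — point force P=-18 kN at a=5/2 m (b=L-a=15/2):
  M_1 = -P(a-x)  [x≤a] = -(-18)·((5/2)-2) = 9 kN·m
Load 2 — triangular load w₀=15 kN/m (0→w₀ over full span):
  M_2 = w₀Lx/2 - w₀L²/3 - w₀x³/(6L) = 15·10·2/2 - 15·10²/3 - 15·2³/(6·10) = -352 kN·m
Load 3 — point force P=2 kN at a=20/3 m (b=L-a=10/3):
  M_3 = -P(a-x)  [x≤a] = -2·((20/3)-2) = -28/3 kN·m
Load 4 — uniform load w=-12 kN/m over full span:
  M_4 = -w(L-x)²/2 = -(-12)·(10-2)²/2 = 384 kN·m
Superposition: M = Σ M_i = 95/3 kN·m ≈ 31.666667 kN·m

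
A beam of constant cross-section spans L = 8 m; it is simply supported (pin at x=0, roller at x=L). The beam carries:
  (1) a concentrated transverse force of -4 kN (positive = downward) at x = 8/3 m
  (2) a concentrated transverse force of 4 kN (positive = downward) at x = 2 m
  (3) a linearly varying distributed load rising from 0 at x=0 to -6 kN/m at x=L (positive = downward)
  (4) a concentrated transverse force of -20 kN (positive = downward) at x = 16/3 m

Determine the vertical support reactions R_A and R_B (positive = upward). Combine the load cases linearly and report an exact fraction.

R_A = -43/3 kN, R_B = -89/3 kN

Load 1 — point force P=-4 kN at a=8/3 m (b=L-a=16/3):
  R_A = Pb/L = (-4)·(16/3)/8 = -8/3 kN
  R_B = Pa/L = (-4)·(8/3)/8 = -4/3 kN
Load 2 — point force P=4 kN at a=2 m (b=L-a=6):
  R_A = Pb/L = 4·6/8 = 3 kN
  R_B = Pa/L = 4·2/8 = 1 kN
Load 3 — triangular load w₀=-6 kN/m (0→w₀ over full span):
  R_A = w₀L/6 = (-6)·8/6 = -8 kN
  R_B = w₀L/3 = (-6)·8/3 = -16 kN
Load 4 — point force P=-20 kN at a=16/3 m (b=L-a=8/3):
  R_A = Pb/L = (-20)·(8/3)/8 = -20/3 kN
  R_B = Pa/L = (-20)·(16/3)/8 = -40/3 kN
Superposition: R_A = -43/3 kN, R_B = -89/3 kN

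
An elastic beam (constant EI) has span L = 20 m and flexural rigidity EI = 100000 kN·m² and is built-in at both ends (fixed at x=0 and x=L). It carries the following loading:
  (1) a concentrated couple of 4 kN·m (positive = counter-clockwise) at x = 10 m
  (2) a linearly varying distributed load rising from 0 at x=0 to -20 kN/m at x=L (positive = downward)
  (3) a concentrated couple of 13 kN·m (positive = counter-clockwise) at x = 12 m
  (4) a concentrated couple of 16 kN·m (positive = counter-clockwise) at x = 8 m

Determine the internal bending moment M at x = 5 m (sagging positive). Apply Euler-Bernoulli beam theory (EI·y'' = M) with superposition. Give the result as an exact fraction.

M(5) = -191/25 kN·m

Load 1 — applied couple M₀=4 kN·m at a=10 m (b=L-a=10):
  M_1 = R_Ax - M_A  [x≤a] with R_A=3/10, M_A=1 = (3/10)·5 - 1 = 1/2 kN·m
Load 2 — triangular load w₀=-20 kN/m (0→w₀ over full span):
  M_2 = 3w₀Lx/20 - w₀L²/30 - w₀x³/(6L) = 3·(-20)·20·5/20 - (-20)·20²/30 - (-20)·5³/(6·20) = -25/2 kN·m
Load 3 — applied couple M₀=13 kN·m at a=12 m (b=L-a=8):
  M_3 = R_Ax - M_A  [x≤a] with R_A=117/125, M_A=104/25 = (117/125)·5 - (104/25) = 13/25 kN·m
Load 4 — applied couple M₀=16 kN·m at a=8 m (b=L-a=12):
  M_4 = R_Ax - M_A  [x≤a] with R_A=144/125, M_A=48/25 = (144/125)·5 - (48/25) = 96/25 kN·m
Superposition: M = Σ M_i = -191/25 kN·m ≈ -7.640000 kN·m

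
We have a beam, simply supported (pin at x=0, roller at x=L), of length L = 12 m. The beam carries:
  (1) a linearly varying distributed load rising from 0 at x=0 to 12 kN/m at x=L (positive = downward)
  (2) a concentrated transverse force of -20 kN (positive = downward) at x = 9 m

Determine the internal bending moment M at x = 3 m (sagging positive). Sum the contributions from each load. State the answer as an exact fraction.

M(3) = 105/2 kN·m

Load 1 — triangular load w₀=12 kN/m (0→w₀ over full span):
  M_1 = w₀Lx/6 - w₀x³/(6L) = 12·12·3/6 - 12·3³/(6·12) = 135/2 kN·m
Load 2 — point force P=-20 kN at a=9 m (b=L-a=3):
  M_2 = Pbx/L  [x≤a] = (-20)·3·3/12 = -15 kN·m
Superposition: M = Σ M_i = 105/2 kN·m ≈ 52.500000 kN·m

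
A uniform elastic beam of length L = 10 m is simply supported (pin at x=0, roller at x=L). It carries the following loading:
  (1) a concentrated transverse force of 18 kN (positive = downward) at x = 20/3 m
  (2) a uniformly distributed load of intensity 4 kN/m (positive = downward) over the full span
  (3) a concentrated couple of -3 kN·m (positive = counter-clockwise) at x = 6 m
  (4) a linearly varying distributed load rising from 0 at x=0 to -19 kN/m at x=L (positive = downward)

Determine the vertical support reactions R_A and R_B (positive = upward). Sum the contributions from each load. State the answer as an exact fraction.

R_A = -179/30 kN, R_B = -931/30 kN

Load 1 — point force P=18 kN at a=20/3 m (b=L-a=10/3):
  R_A = Pb/L = 18·(10/3)/10 = 6 kN
  R_B = Pa/L = 18·(20/3)/10 = 12 kN
Load 2 — uniform load w=4 kN/m over full span:
  R_A = wL/2 = 4·10/2 = 20 kN
  R_B = wL/2 = 4·10/2 = 20 kN
Load 3 — applied couple M₀=-3 kN·m at a=6 m (b=L-a=4):
  R_A = M₀/L = (-3)/10 = -3/10 kN
  R_B = -M₀/L = -(-3)/10 = 3/10 kN
Load 4 — triangular load w₀=-19 kN/m (0→w₀ over full span):
  R_A = w₀L/6 = (-19)·10/6 = -95/3 kN
  R_B = w₀L/3 = (-19)·10/3 = -190/3 kN
Superposition: R_A = -179/30 kN, R_B = -931/30 kN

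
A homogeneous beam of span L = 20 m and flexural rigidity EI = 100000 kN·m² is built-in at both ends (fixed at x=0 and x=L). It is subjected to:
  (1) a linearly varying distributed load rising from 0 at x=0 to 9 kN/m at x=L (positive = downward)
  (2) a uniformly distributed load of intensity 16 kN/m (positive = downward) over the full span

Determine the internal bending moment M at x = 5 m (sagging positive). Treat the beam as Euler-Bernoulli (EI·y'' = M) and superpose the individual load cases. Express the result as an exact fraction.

Load 1 — triangular load w₀=9 kN/m (0→w₀ over full span):
  M_1 = 3w₀Lx/20 - w₀L²/30 - w₀x³/(6L) = 3·9·20·5/20 - 9·20²/30 - 9·5³/(6·20) = 45/8 kN·m
Load 2 — uniform load w=16 kN/m over full span:
  M_2 = wLx/2 - wL²/12 - wx²/2 = 16·20·5/2 - 16·20²/12 - 16·5²/2 = 200/3 kN·m
Superposition: M = Σ M_i = 1735/24 kN·m ≈ 72.291667 kN·m

M(5) = 1735/24 kN·m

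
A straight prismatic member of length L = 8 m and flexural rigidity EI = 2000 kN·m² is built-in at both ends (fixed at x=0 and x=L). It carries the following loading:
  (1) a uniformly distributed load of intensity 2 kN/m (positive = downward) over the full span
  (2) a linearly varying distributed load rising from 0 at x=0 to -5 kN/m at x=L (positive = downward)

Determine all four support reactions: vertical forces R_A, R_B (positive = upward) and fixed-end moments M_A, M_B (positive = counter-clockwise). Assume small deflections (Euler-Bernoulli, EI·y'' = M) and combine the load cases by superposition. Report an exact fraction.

Load 1 — uniform load w=2 kN/m over full span:
  R_A = wL/2 = 2·8/2 = 8 kN
  M_A = wL²/12 = 2·8²/12 = 32/3 kN·m
  R_B = wL/2 = 2·8/2 = 8 kN
  M_B = -wL²/12 = -2·8²/12 = -32/3 kN·m
Load 2 — triangular load w₀=-5 kN/m (0→w₀ over full span):
  R_A = 3w₀L/20 = 3·(-5)·8/20 = -6 kN
  M_A = w₀L²/30 = (-5)·8²/30 = -32/3 kN·m
  R_B = 7w₀L/20 = 7·(-5)·8/20 = -14 kN
  M_B = -w₀L²/20 = -(-5)·8²/20 = 16 kN·m
Superposition: R_A = 2 kN, M_A = 0 kN·m, R_B = -6 kN, M_B = 16/3 kN·m

R_A = 2 kN, M_A = 0 kN·m, R_B = -6 kN, M_B = 16/3 kN·m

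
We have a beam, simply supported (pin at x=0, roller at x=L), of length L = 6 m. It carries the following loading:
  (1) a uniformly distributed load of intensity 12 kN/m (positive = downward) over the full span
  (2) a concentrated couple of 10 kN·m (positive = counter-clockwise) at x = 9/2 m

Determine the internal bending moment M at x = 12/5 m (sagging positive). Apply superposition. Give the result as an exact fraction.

M(12/5) = 1396/25 kN·m

Load 1 — uniform load w=12 kN/m over full span:
  M_1 = wx(L-x)/2 = 12·(12/5)·(6-(12/5))/2 = 1296/25 kN·m
Load 2 — applied couple M₀=10 kN·m at a=9/2 m (b=L-a=3/2):
  M_2 = M₀x/L  [x≤a] = 10·(12/5)/6 = 4 kN·m
Superposition: M = Σ M_i = 1396/25 kN·m ≈ 55.840000 kN·m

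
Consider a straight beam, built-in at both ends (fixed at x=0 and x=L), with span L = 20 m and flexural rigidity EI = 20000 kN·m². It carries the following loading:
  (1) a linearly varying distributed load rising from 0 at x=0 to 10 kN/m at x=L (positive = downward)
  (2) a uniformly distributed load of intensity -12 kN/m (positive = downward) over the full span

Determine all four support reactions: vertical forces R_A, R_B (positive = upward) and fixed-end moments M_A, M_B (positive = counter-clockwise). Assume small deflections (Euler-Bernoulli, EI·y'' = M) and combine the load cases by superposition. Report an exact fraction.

Load 1 — triangular load w₀=10 kN/m (0→w₀ over full span):
  R_A = 3w₀L/20 = 3·10·20/20 = 30 kN
  M_A = w₀L²/30 = 10·20²/30 = 400/3 kN·m
  R_B = 7w₀L/20 = 7·10·20/20 = 70 kN
  M_B = -w₀L²/20 = -10·20²/20 = -200 kN·m
Load 2 — uniform load w=-12 kN/m over full span:
  R_A = wL/2 = (-12)·20/2 = -120 kN
  M_A = wL²/12 = (-12)·20²/12 = -400 kN·m
  R_B = wL/2 = (-12)·20/2 = -120 kN
  M_B = -wL²/12 = -(-12)·20²/12 = 400 kN·m
Superposition: R_A = -90 kN, M_A = -800/3 kN·m, R_B = -50 kN, M_B = 200 kN·m

R_A = -90 kN, M_A = -800/3 kN·m, R_B = -50 kN, M_B = 200 kN·m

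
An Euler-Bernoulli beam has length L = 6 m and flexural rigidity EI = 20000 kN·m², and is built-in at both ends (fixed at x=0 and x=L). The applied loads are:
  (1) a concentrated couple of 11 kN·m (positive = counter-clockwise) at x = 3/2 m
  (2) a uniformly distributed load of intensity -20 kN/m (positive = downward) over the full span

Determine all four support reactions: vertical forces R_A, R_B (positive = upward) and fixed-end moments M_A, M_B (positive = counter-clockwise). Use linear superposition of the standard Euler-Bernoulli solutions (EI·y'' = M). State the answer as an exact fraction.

Load 1 — applied couple M₀=11 kN·m at a=3/2 m (b=L-a=9/2):
  R_A = 6M₀ab/L³ = 6·11·(3/2)·(9/2)/6³ = 33/16 kN
  M_A = M₀b(2a-b)/L² = 11·(9/2)·(2·(3/2)-(9/2))/6² = -33/16 kN·m
  R_B = -6M₀ab/L³ = -6·11·(3/2)·(9/2)/6³ = -33/16 kN
  M_B = M₀a(2b-a)/L² = 11·(3/2)·(2·(9/2)-(3/2))/6² = 55/16 kN·m
Load 2 — uniform load w=-20 kN/m over full span:
  R_A = wL/2 = (-20)·6/2 = -60 kN
  M_A = wL²/12 = (-20)·6²/12 = -60 kN·m
  R_B = wL/2 = (-20)·6/2 = -60 kN
  M_B = -wL²/12 = -(-20)·6²/12 = 60 kN·m
Superposition: R_A = -927/16 kN, M_A = -993/16 kN·m, R_B = -993/16 kN, M_B = 1015/16 kN·m

R_A = -927/16 kN, M_A = -993/16 kN·m, R_B = -993/16 kN, M_B = 1015/16 kN·m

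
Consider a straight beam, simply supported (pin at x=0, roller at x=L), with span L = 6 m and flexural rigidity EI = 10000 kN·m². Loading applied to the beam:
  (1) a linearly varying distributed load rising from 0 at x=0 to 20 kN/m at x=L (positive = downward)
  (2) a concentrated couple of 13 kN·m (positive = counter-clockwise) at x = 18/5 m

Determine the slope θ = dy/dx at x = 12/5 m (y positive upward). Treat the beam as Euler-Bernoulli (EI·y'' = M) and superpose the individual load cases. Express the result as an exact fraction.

Load 1 — triangular load w₀=20 kN/m (0→w₀ over full span):
  θ_1 = -w₀(7L⁴-30L²x²+15x⁴)/(360LEI) = -20·(7·6⁴-30·6²·(12/5)²+15·(12/5)⁴)/(360·6·10000) = -969/312500 rad
Load 2 — applied couple M₀=13 kN·m at a=18/5 m (b=L-a=12/5):
  θ_2 = (M₀x²/(2L)+C₁)/EI  [x≤a] with C₁=M₀(3b²-L²)/(6L)=-169/25 = (13·(12/5)²/(2·6)+(-169/25))/10000 = -13/250000 rad
Superposition: θ = Σ θ_i = -3941/1250000 rad ≈ -0.003153 rad

θ(12/5) = -3941/1250000 rad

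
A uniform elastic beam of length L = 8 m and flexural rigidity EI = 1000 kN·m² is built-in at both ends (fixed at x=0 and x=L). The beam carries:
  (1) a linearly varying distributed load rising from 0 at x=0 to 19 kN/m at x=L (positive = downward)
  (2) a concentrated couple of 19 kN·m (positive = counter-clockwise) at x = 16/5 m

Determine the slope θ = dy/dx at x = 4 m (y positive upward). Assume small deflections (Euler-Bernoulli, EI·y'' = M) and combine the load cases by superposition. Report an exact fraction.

θ(4) = -19/9375 rad

Load 1 — triangular load w₀=19 kN/m (0→w₀ over full span):
  θ_1 = -w₀(2x(L-x)(L-2x)(x+2L)+x²(L-x)²)/(120LEI) = -19·(2·4·(8-4)·(8-2·4)·(4+2·8)+4²·(8-4)²)/(120·8·1000) = -19/3750 rad
Load 2 — applied couple M₀=19 kN·m at a=16/5 m (b=L-a=24/5):
  θ_2 = (R_Ax²/2 - M_Ax - M₀(x-a))/EI  [x>a] with R_A=171/50, M_A=57/25 = ((171/50)·4²/2 - (57/25)·4 - 19·(4-(16/5)))/1000 = 19/6250 rad
Superposition: θ = Σ θ_i = -19/9375 rad ≈ -0.002027 rad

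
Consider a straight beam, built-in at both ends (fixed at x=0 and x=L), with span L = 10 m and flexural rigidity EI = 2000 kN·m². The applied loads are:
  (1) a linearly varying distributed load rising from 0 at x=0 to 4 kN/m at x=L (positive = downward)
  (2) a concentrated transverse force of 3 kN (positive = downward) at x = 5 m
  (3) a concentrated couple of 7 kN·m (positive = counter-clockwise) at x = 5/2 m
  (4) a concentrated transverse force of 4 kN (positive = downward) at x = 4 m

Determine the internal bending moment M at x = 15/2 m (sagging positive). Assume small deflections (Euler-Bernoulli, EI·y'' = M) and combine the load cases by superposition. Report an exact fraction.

Load 1 — triangular load w₀=4 kN/m (0→w₀ over full span):
  M_1 = 3w₀Lx/20 - w₀L²/30 - w₀x³/(6L) = 3·4·10·(15/2)/20 - 4·10²/30 - 4·(15/2)³/(6·10) = 85/24 kN·m
Load 2 — point force P=3 kN at a=5 m (b=L-a=5):
  M_2 = Pa²(a+3b)(L-x)/L³ - Pa²b/L²  [x>a] = 3·5²·(5+3·5)·(10-(15/2))/10³ - 3·5²·5/10² = 0 kN·m
Load 3 — applied couple M₀=7 kN·m at a=5/2 m (b=L-a=15/2):
  M_3 = R_Ax - M_A - M₀  [x>a] with R_A=63/80, M_A=-21/16 = (63/80)·(15/2) - (-21/16) - 7 = 7/32 kN·m
Load 4 — point force P=4 kN at a=4 m (b=L-a=6):
  M_4 = Pa²(a+3b)(L-x)/L³ - Pa²b/L²  [x>a] = 4·4²·(4+3·6)·(10-(15/2))/10³ - 4·4²·6/10² = -8/25 kN·m
Superposition: M = Σ M_i = 8257/2400 kN·m ≈ 3.440417 kN·m

M(15/2) = 8257/2400 kN·m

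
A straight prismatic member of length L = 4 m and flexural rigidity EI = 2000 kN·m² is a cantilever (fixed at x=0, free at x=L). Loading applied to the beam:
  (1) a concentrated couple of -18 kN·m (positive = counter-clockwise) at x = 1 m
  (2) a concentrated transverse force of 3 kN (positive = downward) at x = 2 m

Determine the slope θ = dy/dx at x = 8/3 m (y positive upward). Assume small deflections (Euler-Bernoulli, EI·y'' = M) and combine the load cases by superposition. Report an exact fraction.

θ(8/3) = -3/250 rad

Load 1 — applied couple M₀=-18 kN·m at a=1 m (b=L-a=3):
  θ_1 = M₀a/EI  [x>a] = (-18)·1/2000 = -9/1000 rad
Load 2 — point force P=3 kN at a=2 m (b=L-a=2):
  θ_2 = -Pa²/(2EI)  [x>a] = -3·2²/(2·2000) = -3/1000 rad
Superposition: θ = Σ θ_i = -3/250 rad ≈ -0.012000 rad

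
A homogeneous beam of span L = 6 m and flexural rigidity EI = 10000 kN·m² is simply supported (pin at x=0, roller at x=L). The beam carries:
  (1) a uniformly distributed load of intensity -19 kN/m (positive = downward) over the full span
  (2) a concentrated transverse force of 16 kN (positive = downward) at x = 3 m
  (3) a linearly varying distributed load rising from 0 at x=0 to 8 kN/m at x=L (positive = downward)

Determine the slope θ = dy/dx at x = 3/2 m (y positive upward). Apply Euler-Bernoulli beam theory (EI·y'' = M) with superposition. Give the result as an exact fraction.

θ(3/2) = 10509/1600000 rad

Load 1 — uniform load w=-19 kN/m over full span:
  θ_1 = -w(L³-6Lx²+4x³)/(24EI) = -(-19)·(6³-6·6·(3/2)²+4·(3/2)³)/(24·10000) = 1881/160000 rad
Load 2 — point force P=16 kN at a=3 m (b=L-a=3):
  θ_2 = -Pb(L²-b²-3x²)/(6LEI)  [x≤a] = -16·3·(6²-3²-3·(3/2)²)/(6·6·10000) = -27/10000 rad
Load 3 — triangular load w₀=8 kN/m (0→w₀ over full span):
  θ_3 = -w₀(7L⁴-30L²x²+15x⁴)/(360LEI) = -8·(7·6⁴-30·6²·(3/2)²+15·(3/2)⁴)/(360·6·10000) = -3981/1600000 rad
Superposition: θ = Σ θ_i = 10509/1600000 rad ≈ 0.006568 rad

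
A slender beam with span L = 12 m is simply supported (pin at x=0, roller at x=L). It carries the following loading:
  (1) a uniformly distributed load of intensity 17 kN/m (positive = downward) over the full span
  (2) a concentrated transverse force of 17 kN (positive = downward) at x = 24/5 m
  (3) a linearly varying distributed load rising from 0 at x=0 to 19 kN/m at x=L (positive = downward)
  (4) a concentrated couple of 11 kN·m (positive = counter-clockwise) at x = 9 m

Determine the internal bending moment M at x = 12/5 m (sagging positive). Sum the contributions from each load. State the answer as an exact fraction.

M(12/5) = 38759/125 kN·m

Load 1 — uniform load w=17 kN/m over full span:
  M_1 = wx(L-x)/2 = 17·(12/5)·(12-(12/5))/2 = 4896/25 kN·m
Load 2 — point force P=17 kN at a=24/5 m (b=L-a=36/5):
  M_2 = Pbx/L  [x≤a] = 17·(36/5)·(12/5)/12 = 612/25 kN·m
Load 3 — triangular load w₀=19 kN/m (0→w₀ over full span):
  M_3 = w₀Lx/6 - w₀x³/(6L) = 19·12·(12/5)/6 - 19·(12/5)³/(6·12) = 10944/125 kN·m
Load 4 — applied couple M₀=11 kN·m at a=9 m (b=L-a=3):
  M_4 = M₀x/L  [x≤a] = 11·(12/5)/12 = 11/5 kN·m
Superposition: M = Σ M_i = 38759/125 kN·m ≈ 310.072000 kN·m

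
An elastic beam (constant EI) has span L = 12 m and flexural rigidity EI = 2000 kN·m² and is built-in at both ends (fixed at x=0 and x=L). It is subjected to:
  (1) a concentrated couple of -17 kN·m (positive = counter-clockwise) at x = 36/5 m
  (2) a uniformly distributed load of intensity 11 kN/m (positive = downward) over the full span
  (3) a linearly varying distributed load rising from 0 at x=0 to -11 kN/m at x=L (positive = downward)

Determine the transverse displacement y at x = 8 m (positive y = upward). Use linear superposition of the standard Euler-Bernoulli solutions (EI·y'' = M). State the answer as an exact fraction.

y(8) = -6007/56250 m

Load 1 — applied couple M₀=-17 kN·m at a=36/5 m (b=L-a=24/5):
  y_1 = (R_Ax³/6 - M_Ax²/2 - M₀(x-a)²/2)/EI  [x>a] with R_A=-51/25, M_A=-136/25 = ((-51/25)·8³/6 - (-136/25)·8²/2 - (-17)·(8-(36/5))²/2)/2000 = 17/6250 m
Load 2 — uniform load w=11 kN/m over full span:
  y_2 = -wx²(L-x)²/(24EI) = -11·8²·(12-8)²/(24·2000) = -88/375 m
Load 3 — triangular load w₀=-11 kN/m (0→w₀ over full span):
  y_3 = -w₀x²(L-x)²(x+2L)/(120LEI) = -(-11)·8²·(12-8)²·(8+2·12)/(120·12·2000) = 704/5625 m
Superposition: y = Σ y_i = -6007/56250 m ≈ -0.106791 m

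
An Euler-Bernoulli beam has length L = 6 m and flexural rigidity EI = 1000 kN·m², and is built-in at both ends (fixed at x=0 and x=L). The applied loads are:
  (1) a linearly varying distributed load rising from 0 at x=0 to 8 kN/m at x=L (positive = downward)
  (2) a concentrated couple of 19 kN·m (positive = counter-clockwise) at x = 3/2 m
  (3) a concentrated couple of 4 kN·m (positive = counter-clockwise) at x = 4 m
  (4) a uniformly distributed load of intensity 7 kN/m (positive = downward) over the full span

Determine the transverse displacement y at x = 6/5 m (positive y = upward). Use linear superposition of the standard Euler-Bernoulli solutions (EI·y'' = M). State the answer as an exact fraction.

y(6/5) = -1456981/125000000 m

Load 1 — triangular load w₀=8 kN/m (0→w₀ over full span):
  y_1 = -w₀x²(L-x)²(x+2L)/(120LEI) = -8·(6/5)²·(6-(6/5))²·((6/5)+2·6)/(120·6·1000) = -9504/1953125 m
Load 2 — applied couple M₀=19 kN·m at a=3/2 m (b=L-a=9/2):
  y_2 = (R_Ax³/6 - M_Ax²/2)/EI  [x≤a] with R_A=57/16, M_A=-57/16 = ((57/16)·(6/5)³/6 - (-57/16)·(6/5)²/2)/1000 = 3591/1000000 m
Load 3 — applied couple M₀=4 kN·m at a=4 m (b=L-a=2):
  y_3 = (R_Ax³/6 - M_Ax²/2)/EI  [x≤a] with R_A=8/9, M_A=4/3 = ((8/9)·(6/5)³/6 - (4/3)·(6/5)²/2)/1000 = -11/15625 m
Load 4 — uniform load w=7 kN/m over full span:
  y_4 = -wx²(L-x)²/(24EI) = -7·(6/5)²·(6-(6/5))²/(24·1000) = -756/78125 m
Superposition: y = Σ y_i = -1456981/125000000 m ≈ -0.011656 m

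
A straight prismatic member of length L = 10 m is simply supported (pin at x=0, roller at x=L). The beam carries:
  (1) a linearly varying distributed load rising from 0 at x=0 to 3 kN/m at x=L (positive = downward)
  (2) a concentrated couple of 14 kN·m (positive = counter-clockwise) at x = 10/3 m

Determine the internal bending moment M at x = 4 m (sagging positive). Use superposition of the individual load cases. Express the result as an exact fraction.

M(4) = 42/5 kN·m

Load 1 — triangular load w₀=3 kN/m (0→w₀ over full span):
  M_1 = w₀Lx/6 - w₀x³/(6L) = 3·10·4/6 - 3·4³/(6·10) = 84/5 kN·m
Load 2 — applied couple M₀=14 kN·m at a=10/3 m (b=L-a=20/3):
  M_2 = M₀x/L - M₀  [x>a] = 14·4/10 - 14 = -42/5 kN·m
Superposition: M = Σ M_i = 42/5 kN·m ≈ 8.400000 kN·m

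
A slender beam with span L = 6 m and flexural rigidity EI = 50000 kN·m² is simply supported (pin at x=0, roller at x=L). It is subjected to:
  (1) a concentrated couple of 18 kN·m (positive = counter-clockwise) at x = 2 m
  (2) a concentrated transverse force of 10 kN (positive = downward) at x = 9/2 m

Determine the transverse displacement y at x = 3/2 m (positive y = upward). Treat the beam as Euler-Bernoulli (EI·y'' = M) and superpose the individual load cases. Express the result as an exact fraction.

Load 1 — applied couple M₀=18 kN·m at a=2 m (b=L-a=4):
  y_1 = (M₀x³/(6L)+C₁x)/EI  [x≤a] with C₁=M₀(3b²-L²)/(6L)=6 = (18·(3/2)³/(6·6)+6·(3/2))/50000 = 171/800000 m
Load 2 — point force P=10 kN at a=9/2 m (b=L-a=3/2):
  y_2 = -Pbx(L²-b²-x²)/(6LEI)  [x≤a] = -10·(3/2)·(3/2)·(6²-(3/2)²-(3/2)²)/(6·6·50000) = -63/160000 m
Superposition: y = Σ y_i = -9/50000 m ≈ -0.000180 m

y(3/2) = -9/50000 m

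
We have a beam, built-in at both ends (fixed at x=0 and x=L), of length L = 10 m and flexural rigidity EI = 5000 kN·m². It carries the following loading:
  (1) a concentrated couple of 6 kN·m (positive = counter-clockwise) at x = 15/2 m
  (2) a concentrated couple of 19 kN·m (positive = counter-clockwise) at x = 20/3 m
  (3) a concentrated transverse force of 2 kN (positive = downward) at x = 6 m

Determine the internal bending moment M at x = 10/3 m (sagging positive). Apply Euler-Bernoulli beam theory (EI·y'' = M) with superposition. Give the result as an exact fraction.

Load 1 — applied couple M₀=6 kN·m at a=15/2 m (b=L-a=5/2):
  M_1 = R_Ax - M_A  [x≤a] with R_A=27/40, M_A=15/8 = (27/40)·(10/3) - (15/8) = 3/8 kN·m
Load 2 — applied couple M₀=19 kN·m at a=20/3 m (b=L-a=10/3):
  M_2 = R_Ax - M_A  [x≤a] with R_A=38/15, M_A=19/3 = (38/15)·(10/3) - (19/3) = 19/9 kN·m
Load 3 — point force P=2 kN at a=6 m (b=L-a=4):
  M_3 = Pb²(3a+b)x/L³ - Pab²/L²  [x≤a] = 2·4²·(3·6+4)·(10/3)/10³ - 2·6·4²/10² = 32/75 kN·m
Superposition: M = Σ M_i = 5243/1800 kN·m ≈ 2.912778 kN·m

M(10/3) = 5243/1800 kN·m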